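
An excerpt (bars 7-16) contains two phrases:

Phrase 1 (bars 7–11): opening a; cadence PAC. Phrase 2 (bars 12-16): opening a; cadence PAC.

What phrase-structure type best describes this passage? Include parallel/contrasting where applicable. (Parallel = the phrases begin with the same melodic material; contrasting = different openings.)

repeated phrase

Both phrases have the same opening (a) and the same cadence (perfect authentic cadence): the second is a restatement, not a consequent, so this is a repeated phrase rather than a period.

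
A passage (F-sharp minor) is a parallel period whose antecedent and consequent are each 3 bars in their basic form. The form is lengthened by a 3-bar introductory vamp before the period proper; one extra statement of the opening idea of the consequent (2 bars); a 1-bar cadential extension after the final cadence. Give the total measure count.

Basic parallel period: 3 + 3 = 6 bars.
6 (basic form) + 3 (introduction) + 2 (extra statement) + 1 (cadential extension) = 12.

12 measures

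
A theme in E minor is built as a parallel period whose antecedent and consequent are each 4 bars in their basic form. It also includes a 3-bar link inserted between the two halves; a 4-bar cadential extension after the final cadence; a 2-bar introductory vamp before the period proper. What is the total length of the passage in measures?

17 measures

Basic parallel period: 4 + 4 = 8 bars.
8 (basic form) + 3 (link) + 4 (cadential extension) + 2 (introduction) = 17.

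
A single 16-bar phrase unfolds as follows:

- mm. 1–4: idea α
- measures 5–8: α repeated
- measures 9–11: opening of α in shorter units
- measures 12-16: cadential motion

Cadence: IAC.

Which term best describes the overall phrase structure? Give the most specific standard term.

Basic idea (bars 1-4) + its repetition (bars 5-8) form the presentation; fragmentation and cadence (mm. 9-16) form the continuation — the 16-bar whole is a sentence.

sentence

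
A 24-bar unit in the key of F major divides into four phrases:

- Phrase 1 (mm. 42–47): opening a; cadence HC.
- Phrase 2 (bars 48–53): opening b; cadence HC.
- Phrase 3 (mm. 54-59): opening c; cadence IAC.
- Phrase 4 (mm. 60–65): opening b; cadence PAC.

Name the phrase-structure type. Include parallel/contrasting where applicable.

contrasting double period

Four phrases in two halves: the first half (measures 42–53) ends with a half cadence, the second (mm. 54-65) with a perfect authentic cadence — a large antecedent–consequent pair, i.e. a double period.
Phrase 3 begins with different material from phrase 1, making it contrasting.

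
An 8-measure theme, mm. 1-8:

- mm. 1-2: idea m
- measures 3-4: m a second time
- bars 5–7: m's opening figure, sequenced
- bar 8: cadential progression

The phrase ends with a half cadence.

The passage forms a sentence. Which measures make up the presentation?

measures 1–4

The presentation of a sentence is the basic idea (mm. 1–2) plus its repetition (bars 3–4); the presentation is therefore measures 1-4.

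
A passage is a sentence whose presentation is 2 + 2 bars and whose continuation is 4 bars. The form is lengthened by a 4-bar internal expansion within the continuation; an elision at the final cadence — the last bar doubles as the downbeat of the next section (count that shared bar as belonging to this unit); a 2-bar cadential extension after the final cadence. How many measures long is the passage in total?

Basic sentence: 2 + 2 + 4 = 8 bars.
8 (basic form) + 4 (internal expansion) + 2 (cadential extension) = 14.
The elision shares a bar with the next section but does not change this unit's count.

14 measures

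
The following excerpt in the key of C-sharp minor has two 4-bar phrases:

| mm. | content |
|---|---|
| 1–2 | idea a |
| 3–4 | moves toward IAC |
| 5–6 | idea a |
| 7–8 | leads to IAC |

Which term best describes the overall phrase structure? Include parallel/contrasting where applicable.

repeated phrase

Both phrases have the same opening (a) and the same cadence (imperfect authentic cadence): the second is a restatement, not a consequent, so this is a repeated phrase rather than a period.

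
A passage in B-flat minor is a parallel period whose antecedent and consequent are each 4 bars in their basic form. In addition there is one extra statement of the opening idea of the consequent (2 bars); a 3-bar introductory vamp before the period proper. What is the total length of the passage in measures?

Basic parallel period: 4 + 4 = 8 bars.
8 (basic form) + 2 (extra statement) + 3 (introduction) = 13.

13 measures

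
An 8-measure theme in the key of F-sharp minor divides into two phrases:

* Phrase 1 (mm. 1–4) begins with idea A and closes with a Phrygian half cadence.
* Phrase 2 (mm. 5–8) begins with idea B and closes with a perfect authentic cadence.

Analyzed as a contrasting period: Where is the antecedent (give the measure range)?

measures 1–4

The antecedent is the phrase ending with the weaker cadence (Phrygian half cadence, phrase 1) and the consequent the one ending more conclusively (perfect authentic cadence, phrase 2); the antecedent is mm. 1–4.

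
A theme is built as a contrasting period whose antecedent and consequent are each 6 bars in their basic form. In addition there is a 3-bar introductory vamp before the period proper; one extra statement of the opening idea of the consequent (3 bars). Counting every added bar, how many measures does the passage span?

Basic contrasting period: 6 + 6 = 12 bars.
12 (basic form) + 3 (introduction) + 3 (extra statement) = 18.

18 measures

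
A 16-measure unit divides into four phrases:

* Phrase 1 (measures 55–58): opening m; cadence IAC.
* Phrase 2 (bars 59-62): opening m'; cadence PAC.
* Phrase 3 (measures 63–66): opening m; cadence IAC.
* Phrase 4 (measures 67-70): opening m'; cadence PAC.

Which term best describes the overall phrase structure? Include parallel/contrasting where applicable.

The cadence pattern IAC–PAC–IAC–PAC is weak–strong twice, and phrases 3–4 restate phrases 1–2: a period heard twice, not a double period (which would end weakly at phrase 2).

repeated period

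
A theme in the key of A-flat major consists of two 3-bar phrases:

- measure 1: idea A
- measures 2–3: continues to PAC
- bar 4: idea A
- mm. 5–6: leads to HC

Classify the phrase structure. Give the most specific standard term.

phrase group

The second phrase closes with a half cadence, which is not stronger than the first phrase's perfect authentic cadence; without a weak→strong cadential pair there is no antecedent–consequent relationship, so this is a phrase group rather than a period.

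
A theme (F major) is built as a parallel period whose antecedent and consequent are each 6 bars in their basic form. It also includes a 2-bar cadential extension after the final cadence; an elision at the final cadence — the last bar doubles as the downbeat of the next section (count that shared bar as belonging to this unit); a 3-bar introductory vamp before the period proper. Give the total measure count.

17 measures

Basic parallel period: 6 + 6 = 12 bars.
12 (basic form) + 2 (cadential extension) + 3 (introduction) = 17.
The elision shares a bar with the next section but does not change this unit's count.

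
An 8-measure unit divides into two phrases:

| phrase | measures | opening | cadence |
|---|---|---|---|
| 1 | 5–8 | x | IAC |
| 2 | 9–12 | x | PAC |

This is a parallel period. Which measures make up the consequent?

The phrase ending with the weaker cadence (imperfect authentic cadence) is the antecedent; the one ending more conclusively (perfect authentic cadence) is the consequent. The consequent is measures 9–12.

measures 9–12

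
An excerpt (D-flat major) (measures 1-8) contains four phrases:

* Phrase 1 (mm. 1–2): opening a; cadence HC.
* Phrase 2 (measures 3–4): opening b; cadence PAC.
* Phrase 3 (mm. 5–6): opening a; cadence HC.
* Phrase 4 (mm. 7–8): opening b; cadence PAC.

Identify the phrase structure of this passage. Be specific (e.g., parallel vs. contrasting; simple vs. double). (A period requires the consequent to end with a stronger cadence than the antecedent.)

The cadence pattern HC–PAC–HC–PAC is weak–strong twice, and phrases 3–4 restate phrases 1–2: a period heard twice, not a double period (which would end weakly at phrase 2).

repeated period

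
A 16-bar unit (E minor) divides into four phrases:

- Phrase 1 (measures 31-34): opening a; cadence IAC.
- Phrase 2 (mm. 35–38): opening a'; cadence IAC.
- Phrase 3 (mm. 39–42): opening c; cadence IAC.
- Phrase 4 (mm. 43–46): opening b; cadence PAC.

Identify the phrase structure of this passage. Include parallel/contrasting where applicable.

contrasting double period

Four phrases in two halves: the first half (measures 31–38) ends with an imperfect authentic cadence, the second (mm. 39–46) with a perfect authentic cadence — a large antecedent–consequent pair, i.e. a double period.
Phrase 3 begins with different material from phrase 1, making it contrasting.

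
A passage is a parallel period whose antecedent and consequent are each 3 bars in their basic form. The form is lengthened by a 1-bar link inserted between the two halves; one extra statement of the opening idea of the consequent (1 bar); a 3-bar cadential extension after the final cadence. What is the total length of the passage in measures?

Basic parallel period: 3 + 3 = 6 bars.
6 (basic form) + 1 (link) + 1 (extra statement) + 3 (cadential extension) = 11.

11 measures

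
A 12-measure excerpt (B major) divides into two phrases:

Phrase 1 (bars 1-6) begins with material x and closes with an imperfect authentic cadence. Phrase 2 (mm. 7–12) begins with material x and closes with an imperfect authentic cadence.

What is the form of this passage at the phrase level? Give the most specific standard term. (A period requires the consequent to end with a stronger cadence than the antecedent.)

repeated phrase

Both phrases have the same opening (x) and the same cadence (imperfect authentic cadence): the second is a restatement, not a consequent, so this is a repeated phrase rather than a period.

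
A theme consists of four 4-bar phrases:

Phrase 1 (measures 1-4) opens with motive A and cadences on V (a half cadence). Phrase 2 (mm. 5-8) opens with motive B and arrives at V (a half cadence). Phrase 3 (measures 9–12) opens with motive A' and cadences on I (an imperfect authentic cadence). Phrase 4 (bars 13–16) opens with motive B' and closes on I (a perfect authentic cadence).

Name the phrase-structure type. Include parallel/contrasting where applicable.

Four phrases in two halves: the first half (bars 1-8) ends with a half cadence, the second (mm. 9-16) with a perfect authentic cadence — a large antecedent–consequent pair, i.e. a double period.
Phrase 3 begins with the same material as phrase 1, making it parallel.

parallel double period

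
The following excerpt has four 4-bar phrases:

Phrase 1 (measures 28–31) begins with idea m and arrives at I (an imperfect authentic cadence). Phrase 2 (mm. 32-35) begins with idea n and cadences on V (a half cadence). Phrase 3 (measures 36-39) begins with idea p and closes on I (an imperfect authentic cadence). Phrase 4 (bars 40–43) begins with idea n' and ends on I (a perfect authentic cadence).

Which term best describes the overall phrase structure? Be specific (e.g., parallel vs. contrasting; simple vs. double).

contrasting double period

Four phrases in two halves: the first half (mm. 28-35) ends with a half cadence, the second (mm. 36-43) with a perfect authentic cadence — a large antecedent–consequent pair, i.e. a double period.
Phrase 3 begins with different material from phrase 1, making it contrasting.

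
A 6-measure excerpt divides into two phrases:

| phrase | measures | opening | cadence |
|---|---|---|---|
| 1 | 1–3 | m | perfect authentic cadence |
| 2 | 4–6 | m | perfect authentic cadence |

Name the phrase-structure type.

Both phrases have the same opening (m) and the same cadence (perfect authentic cadence): the second is a restatement, not a consequent, so this is a repeated phrase rather than a period.

repeated phrase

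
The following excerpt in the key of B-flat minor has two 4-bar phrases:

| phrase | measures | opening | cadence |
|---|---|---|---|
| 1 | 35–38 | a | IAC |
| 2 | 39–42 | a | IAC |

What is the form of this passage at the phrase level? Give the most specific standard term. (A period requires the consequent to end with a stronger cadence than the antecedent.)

Both phrases have the same opening (a) and the same cadence (imperfect authentic cadence): the second is a restatement, not a consequent, so this is a repeated phrase rather than a period.

repeated phrase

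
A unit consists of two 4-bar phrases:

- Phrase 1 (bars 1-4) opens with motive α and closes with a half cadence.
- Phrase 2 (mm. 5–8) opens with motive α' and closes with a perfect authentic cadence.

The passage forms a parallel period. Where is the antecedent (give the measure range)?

measures 1–4

The antecedent is the phrase ending with the weaker cadence (half cadence, phrase 1) and the consequent the one ending more conclusively (perfect authentic cadence, phrase 2); the antecedent is measures 1-4.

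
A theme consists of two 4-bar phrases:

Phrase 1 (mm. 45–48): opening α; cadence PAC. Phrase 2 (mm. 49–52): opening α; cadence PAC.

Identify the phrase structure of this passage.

Both phrases have the same opening (α) and the same cadence (perfect authentic cadence): the second is a restatement, not a consequent, so this is a repeated phrase rather than a period.

repeated phrase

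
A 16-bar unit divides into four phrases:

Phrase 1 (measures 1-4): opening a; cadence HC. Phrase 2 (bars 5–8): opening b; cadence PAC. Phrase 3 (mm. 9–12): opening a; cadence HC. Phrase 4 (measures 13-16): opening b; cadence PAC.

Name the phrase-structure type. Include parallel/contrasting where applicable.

repeated period

The cadence pattern HC–PAC–HC–PAC is weak–strong twice, and phrases 3–4 restate phrases 1–2: a period heard twice, not a double period (which would end weakly at phrase 2).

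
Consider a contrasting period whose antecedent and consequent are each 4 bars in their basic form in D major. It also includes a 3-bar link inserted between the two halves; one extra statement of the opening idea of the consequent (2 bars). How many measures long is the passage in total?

13 measures

Basic contrasting period: 4 + 4 = 8 bars.
8 (basic form) + 3 (link) + 2 (extra statement) = 13.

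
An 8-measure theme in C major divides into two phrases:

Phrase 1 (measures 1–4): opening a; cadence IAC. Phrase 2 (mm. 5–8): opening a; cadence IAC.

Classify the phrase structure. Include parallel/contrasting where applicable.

repeated phrase

Both phrases have the same opening (a) and the same cadence (imperfect authentic cadence): the second is a restatement, not a consequent, so this is a repeated phrase rather than a period.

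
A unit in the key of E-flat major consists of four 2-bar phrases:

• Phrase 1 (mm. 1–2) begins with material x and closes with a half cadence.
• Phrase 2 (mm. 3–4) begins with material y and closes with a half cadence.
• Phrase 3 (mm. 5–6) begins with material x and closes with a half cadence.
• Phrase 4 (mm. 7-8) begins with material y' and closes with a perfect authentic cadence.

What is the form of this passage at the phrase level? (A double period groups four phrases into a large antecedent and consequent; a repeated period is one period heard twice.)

Four phrases in two halves: the first half (mm. 1–4) ends with a half cadence, the second (mm. 5–8) with a perfect authentic cadence — a large antecedent–consequent pair, i.e. a double period.
Phrase 3 begins with the same material as phrase 1, making it parallel.

parallel double period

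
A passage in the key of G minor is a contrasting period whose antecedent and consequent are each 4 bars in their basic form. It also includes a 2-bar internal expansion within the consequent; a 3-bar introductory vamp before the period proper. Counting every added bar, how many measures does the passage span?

13 measures

Basic contrasting period: 4 + 4 = 8 bars.
8 (basic form) + 2 (internal expansion) + 3 (introduction) = 13.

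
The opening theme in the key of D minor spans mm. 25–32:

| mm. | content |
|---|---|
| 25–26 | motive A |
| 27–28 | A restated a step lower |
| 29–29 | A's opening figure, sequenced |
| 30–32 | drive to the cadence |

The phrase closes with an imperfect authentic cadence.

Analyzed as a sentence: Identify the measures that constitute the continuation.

After the presentation (measures 25–28), the continuation covers the fragmentation through the cadence: measures 29-32.

measures 29–32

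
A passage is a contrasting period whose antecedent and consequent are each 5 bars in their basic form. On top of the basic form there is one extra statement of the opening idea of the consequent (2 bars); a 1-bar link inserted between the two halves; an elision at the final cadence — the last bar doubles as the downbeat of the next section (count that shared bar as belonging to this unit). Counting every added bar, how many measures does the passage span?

Basic contrasting period: 5 + 5 = 10 bars.
10 (basic form) + 2 (extra statement) + 1 (link) = 13.
The elision shares a bar with the next section but does not change this unit's count.

13 measures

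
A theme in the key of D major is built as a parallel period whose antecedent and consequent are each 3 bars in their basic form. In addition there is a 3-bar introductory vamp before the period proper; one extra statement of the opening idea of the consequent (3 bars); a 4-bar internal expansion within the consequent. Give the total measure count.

Basic parallel period: 3 + 3 = 6 bars.
6 (basic form) + 3 (introduction) + 3 (extra statement) + 4 (internal expansion) = 16.

16 measures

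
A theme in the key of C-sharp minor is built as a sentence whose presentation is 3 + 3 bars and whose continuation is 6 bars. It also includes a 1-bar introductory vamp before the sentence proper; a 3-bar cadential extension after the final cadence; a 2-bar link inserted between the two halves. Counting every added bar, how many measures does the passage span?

18 measures

Basic sentence: 3 + 3 + 6 = 12 bars.
12 (basic form) + 1 (introduction) + 3 (cadential extension) + 2 (link) = 18.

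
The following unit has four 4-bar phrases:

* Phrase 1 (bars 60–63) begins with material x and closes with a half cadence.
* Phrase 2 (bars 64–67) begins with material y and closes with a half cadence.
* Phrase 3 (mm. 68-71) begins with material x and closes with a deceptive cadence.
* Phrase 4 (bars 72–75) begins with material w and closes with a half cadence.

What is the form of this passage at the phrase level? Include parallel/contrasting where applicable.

Phrase 4 ends with a half cadence, no stronger than phrase 2's half cadence, so the four phrases do not form a double period; nor do phrases 3–4 duplicate 1–2, so it is not a repeated period. With no phrase reaching a conclusive cadence, the passage is a phrase group.

phrase group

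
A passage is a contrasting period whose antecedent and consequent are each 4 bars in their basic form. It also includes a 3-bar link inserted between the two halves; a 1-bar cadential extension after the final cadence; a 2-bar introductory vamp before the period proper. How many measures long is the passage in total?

Basic contrasting period: 4 + 4 = 8 bars.
8 (basic form) + 3 (link) + 1 (cadential extension) + 2 (introduction) = 14.

14 measures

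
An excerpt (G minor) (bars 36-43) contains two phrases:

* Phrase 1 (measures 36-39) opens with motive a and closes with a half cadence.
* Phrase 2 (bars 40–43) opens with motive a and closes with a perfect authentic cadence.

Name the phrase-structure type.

Phrase 1 ends with a half cadence (weaker) and phrase 2 with a perfect authentic cadence (stronger): antecedent + consequent = a period.
The two phrases open with the same material (a / a), so the period is parallel.

parallel period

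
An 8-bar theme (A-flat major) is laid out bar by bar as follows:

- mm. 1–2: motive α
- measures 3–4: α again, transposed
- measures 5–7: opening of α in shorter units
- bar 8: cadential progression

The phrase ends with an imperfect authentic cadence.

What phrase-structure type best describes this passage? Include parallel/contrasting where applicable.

sentence

Basic idea (bars 1–2) + its repetition (mm. 3-4) form the presentation; fragmentation and cadence (mm. 5–8) form the continuation — the 8-bar whole is a sentence.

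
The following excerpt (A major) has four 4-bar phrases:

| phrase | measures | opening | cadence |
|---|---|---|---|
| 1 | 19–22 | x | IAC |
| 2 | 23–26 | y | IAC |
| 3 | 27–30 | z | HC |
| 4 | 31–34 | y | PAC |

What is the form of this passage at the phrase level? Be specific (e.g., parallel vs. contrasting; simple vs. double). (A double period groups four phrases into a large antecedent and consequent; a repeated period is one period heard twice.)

Four phrases in two halves: the first half (mm. 19-26) ends with an imperfect authentic cadence, the second (bars 27-34) with a perfect authentic cadence — a large antecedent–consequent pair, i.e. a double period.
Phrase 3 begins with different material from phrase 1, making it contrasting.

contrasting double period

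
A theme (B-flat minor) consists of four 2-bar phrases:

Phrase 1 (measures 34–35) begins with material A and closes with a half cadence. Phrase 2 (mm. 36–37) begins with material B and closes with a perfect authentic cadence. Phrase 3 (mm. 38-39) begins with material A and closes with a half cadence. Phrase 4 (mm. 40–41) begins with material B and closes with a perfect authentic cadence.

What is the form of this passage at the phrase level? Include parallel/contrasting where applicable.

The cadence pattern HC–PAC–HC–PAC is weak–strong twice, and phrases 3–4 restate phrases 1–2: a period heard twice, not a double period (which would end weakly at phrase 2).

repeated period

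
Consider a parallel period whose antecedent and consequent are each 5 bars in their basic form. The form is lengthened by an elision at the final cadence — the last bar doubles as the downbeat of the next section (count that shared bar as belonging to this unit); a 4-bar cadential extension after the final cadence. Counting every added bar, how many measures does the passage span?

14 measures

Basic parallel period: 5 + 5 = 10 bars.
10 (basic form) + 4 (cadential extension) = 14.
The elision shares a bar with the next section but does not change this unit's count.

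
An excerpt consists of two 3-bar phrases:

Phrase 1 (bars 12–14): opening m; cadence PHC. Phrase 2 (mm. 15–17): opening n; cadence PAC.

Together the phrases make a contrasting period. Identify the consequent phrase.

The phrase ending with the weaker cadence (Phrygian half cadence) is the antecedent; the one ending more conclusively (perfect authentic cadence) is the consequent. The consequent is phrase 2.

phrase 2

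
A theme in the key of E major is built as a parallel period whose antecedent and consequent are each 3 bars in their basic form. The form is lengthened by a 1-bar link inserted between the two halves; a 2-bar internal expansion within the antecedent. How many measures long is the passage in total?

Basic parallel period: 3 + 3 = 6 bars.
6 (basic form) + 1 (link) + 2 (internal expansion) = 9.

9 measures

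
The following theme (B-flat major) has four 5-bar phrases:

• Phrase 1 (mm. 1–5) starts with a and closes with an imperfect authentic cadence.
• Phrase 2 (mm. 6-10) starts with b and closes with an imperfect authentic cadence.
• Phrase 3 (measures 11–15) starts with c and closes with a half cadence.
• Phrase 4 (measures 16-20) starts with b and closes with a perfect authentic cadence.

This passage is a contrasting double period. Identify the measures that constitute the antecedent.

measures 1–10

In a double period the four phrases pair into a large antecedent (phrases 1–2, ending imperfect authentic cadence) and a large consequent (phrases 3–4, ending perfect authentic cadence). The antecedent spans mm. 1–10.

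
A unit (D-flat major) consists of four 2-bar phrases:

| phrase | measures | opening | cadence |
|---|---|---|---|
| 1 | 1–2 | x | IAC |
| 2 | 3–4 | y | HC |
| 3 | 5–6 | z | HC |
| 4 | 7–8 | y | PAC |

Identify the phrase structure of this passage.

Four phrases in two halves: the first half (mm. 1–4) ends with a half cadence, the second (mm. 5-8) with a perfect authentic cadence — a large antecedent–consequent pair, i.e. a double period.
Phrase 3 begins with different material from phrase 1, making it contrasting.

contrasting double period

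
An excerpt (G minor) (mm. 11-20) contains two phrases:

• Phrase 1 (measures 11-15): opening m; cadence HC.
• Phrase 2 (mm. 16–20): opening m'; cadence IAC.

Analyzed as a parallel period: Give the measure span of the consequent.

The antecedent is the phrase ending with the weaker cadence (half cadence, phrase 1) and the consequent the one ending more conclusively (imperfect authentic cadence, phrase 2); the consequent is mm. 16–20.

measures 16–20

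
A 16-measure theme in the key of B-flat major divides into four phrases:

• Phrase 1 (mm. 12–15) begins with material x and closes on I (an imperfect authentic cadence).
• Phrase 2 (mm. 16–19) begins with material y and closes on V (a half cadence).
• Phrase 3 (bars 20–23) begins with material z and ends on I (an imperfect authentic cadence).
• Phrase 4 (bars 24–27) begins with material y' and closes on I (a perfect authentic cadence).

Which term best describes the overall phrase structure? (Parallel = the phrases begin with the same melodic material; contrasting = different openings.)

contrasting double period

Four phrases in two halves: the first half (measures 12-19) ends with a half cadence, the second (mm. 20-27) with a perfect authentic cadence — a large antecedent–consequent pair, i.e. a double period.
Phrase 3 begins with different material from phrase 1, making it contrasting.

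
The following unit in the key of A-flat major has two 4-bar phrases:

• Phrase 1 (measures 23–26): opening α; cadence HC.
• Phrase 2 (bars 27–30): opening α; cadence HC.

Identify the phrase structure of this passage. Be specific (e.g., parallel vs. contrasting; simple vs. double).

repeated phrase

Both phrases have the same opening (α) and the same cadence (half cadence): the second is a restatement, not a consequent, so this is a repeated phrase rather than a period.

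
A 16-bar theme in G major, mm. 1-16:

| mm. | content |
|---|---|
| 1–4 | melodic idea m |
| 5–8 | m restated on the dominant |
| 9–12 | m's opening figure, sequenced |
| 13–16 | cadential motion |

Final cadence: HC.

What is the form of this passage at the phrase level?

Basic idea (mm. 1–4) + its repetition (bars 5–8) form the presentation; fragmentation and cadence (mm. 9–16) form the continuation — the 16-bar whole is a sentence.

sentence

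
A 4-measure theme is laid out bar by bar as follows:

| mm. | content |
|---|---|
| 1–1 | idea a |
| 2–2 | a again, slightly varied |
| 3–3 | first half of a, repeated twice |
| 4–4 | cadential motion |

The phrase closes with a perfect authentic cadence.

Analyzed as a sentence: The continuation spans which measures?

measures 3–4

After the presentation (measures 1–2), the continuation covers the fragmentation through the cadence: mm. 3–4.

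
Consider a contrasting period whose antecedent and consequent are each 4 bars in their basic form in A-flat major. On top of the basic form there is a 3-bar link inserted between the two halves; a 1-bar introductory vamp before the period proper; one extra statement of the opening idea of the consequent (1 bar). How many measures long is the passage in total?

Basic contrasting period: 4 + 4 = 8 bars.
8 (basic form) + 3 (link) + 1 (introduction) + 1 (extra statement) = 13.

13 measures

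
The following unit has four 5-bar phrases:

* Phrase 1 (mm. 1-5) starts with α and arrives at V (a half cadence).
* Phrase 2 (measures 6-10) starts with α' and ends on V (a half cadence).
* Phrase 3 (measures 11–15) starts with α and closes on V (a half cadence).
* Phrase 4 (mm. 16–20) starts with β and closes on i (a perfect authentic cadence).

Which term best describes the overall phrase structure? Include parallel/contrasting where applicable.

parallel double period

Four phrases in two halves: the first half (bars 1-10) ends with a half cadence, the second (mm. 11-20) with a perfect authentic cadence — a large antecedent–consequent pair, i.e. a double period.
Phrase 3 begins with the same material as phrase 1, making it parallel.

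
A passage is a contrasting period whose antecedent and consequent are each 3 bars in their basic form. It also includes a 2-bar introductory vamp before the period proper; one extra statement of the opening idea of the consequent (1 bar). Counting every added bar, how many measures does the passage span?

Basic contrasting period: 3 + 3 = 6 bars.
6 (basic form) + 2 (introduction) + 1 (extra statement) = 9.

9 measures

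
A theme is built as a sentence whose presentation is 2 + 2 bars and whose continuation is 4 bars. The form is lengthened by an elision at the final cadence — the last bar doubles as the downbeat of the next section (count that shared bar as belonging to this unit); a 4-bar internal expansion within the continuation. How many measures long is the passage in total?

Basic sentence: 2 + 2 + 4 = 8 bars.
8 (basic form) + 4 (internal expansion) = 12.
The elision shares a bar with the next section but does not change this unit's count.

12 measures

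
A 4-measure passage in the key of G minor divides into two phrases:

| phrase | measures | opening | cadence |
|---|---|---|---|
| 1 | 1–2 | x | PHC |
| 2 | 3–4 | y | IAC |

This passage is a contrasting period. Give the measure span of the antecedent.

measures 1–2

The antecedent is the phrase ending with the weaker cadence (Phrygian half cadence, phrase 1) and the consequent the one ending more conclusively (imperfect authentic cadence, phrase 2); the antecedent is measures 1–2.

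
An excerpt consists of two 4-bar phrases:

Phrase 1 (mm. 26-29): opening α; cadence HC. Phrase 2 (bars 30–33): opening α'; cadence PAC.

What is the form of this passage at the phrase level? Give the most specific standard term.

parallel period

Phrase 1 ends with a half cadence (weaker) and phrase 2 with a perfect authentic cadence (stronger): antecedent + consequent = a period.
The two phrases open with the same material (α / α'), so the period is parallel.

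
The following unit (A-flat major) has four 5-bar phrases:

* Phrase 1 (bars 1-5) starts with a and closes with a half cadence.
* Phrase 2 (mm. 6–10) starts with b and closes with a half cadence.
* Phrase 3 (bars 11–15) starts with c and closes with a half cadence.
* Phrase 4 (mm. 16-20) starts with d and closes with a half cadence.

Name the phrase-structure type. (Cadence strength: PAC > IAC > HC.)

phrase group

Phrase 4 ends with a half cadence, no stronger than phrase 2's half cadence, so the four phrases do not form a double period; nor do phrases 3–4 duplicate 1–2, so it is not a repeated period. With no phrase reaching a conclusive cadence, the passage is a phrase group.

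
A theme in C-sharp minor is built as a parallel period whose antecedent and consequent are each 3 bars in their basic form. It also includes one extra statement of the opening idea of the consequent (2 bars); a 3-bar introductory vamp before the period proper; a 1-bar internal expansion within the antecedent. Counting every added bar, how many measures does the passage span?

Basic parallel period: 3 + 3 = 6 bars.
6 (basic form) + 2 (extra statement) + 3 (introduction) + 1 (internal expansion) = 12.

12 measures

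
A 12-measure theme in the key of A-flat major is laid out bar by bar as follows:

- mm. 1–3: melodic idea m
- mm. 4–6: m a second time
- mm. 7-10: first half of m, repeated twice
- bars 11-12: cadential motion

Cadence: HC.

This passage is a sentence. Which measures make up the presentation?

The presentation of a sentence is the basic idea (bars 1-3) plus its repetition (mm. 4–6); the presentation is therefore measures 1–6.

measures 1–6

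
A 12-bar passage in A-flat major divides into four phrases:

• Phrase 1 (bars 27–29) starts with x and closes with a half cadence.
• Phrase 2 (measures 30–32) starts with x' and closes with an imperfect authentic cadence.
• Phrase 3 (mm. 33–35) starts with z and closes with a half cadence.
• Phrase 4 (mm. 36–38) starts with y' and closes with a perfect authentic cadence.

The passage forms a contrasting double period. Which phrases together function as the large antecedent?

phrases 1 and 2

In a double period the first pair of phrases (ending imperfect authentic cadence) is the large antecedent and the second pair (ending perfect authentic cadence) is the large consequent; the antecedent is phrases 1 and 2.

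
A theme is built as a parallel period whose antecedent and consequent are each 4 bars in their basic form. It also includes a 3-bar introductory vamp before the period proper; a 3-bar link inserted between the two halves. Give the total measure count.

Basic parallel period: 4 + 4 = 8 bars.
8 (basic form) + 3 (introduction) + 3 (link) = 14.

14 measures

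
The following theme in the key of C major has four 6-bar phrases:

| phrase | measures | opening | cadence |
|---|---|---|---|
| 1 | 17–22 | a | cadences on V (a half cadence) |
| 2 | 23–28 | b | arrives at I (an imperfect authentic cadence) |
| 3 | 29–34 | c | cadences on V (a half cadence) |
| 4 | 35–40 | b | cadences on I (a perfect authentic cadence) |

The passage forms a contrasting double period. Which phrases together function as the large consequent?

phrases 3 and 4

In a double period the first pair of phrases (ending imperfect authentic cadence) is the large antecedent and the second pair (ending perfect authentic cadence) is the large consequent; the consequent is phrases 3 and 4.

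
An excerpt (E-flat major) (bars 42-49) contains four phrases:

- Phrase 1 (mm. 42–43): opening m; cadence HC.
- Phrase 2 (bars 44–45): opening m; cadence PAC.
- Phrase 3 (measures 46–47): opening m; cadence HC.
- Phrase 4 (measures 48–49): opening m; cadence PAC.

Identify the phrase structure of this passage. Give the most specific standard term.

The cadence pattern HC–PAC–HC–PAC is weak–strong twice, and phrases 3–4 restate phrases 1–2: a period heard twice, not a double period (which would end weakly at phrase 2).

repeated period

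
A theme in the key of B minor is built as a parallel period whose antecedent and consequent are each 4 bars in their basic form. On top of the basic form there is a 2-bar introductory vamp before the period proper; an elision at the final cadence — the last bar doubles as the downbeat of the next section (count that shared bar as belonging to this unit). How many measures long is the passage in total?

Basic parallel period: 4 + 4 = 8 bars.
8 (basic form) + 2 (introduction) = 10.
The elision shares a bar with the next section but does not change this unit's count.

10 measures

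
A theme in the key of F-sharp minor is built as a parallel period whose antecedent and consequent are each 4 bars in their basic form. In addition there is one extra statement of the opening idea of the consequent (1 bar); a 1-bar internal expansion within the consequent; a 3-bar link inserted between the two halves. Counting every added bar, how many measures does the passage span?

13 measures

Basic parallel period: 4 + 4 = 8 bars.
8 (basic form) + 1 (extra statement) + 1 (internal expansion) + 3 (link) = 13.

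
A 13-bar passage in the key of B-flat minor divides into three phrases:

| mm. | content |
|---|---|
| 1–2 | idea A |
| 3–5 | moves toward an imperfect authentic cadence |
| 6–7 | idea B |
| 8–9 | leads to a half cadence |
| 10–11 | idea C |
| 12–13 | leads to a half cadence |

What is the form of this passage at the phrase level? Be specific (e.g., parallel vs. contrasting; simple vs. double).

phrase group

The final phrase closes with a half cadence, which is not stronger than the preceding half cadence; the 3 phrases lack an overall antecedent–consequent design and so form a phrase group.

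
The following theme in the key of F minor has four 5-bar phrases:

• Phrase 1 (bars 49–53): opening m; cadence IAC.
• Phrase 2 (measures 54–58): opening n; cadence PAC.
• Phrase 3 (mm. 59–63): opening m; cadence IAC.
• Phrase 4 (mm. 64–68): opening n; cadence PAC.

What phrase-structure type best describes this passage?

The cadence pattern IAC–PAC–IAC–PAC is weak–strong twice, and phrases 3–4 restate phrases 1–2: a period heard twice, not a double period (which would end weakly at phrase 2).

repeated period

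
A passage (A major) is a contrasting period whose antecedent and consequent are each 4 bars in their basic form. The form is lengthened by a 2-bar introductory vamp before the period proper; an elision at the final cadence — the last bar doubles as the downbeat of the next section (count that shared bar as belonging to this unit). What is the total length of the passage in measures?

10 measures

Basic contrasting period: 4 + 4 = 8 bars.
8 (basic form) + 2 (introduction) = 10.
The elision shares a bar with the next section but does not change this unit's count.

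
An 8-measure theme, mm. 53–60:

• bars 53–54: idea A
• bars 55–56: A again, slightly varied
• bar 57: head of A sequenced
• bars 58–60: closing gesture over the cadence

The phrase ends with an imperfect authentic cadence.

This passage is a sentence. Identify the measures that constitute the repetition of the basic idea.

measures 55–56

The presentation of a sentence is the basic idea (bars 53-54) plus its repetition (mm. 55–56); the repetition of the basic idea is therefore bars 55-56.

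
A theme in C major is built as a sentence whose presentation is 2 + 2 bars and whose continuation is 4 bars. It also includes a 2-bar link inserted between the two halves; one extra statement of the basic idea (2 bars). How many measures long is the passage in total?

12 measures

Basic sentence: 2 + 2 + 4 = 8 bars.
8 (basic form) + 2 (link) + 2 (extra statement) = 12.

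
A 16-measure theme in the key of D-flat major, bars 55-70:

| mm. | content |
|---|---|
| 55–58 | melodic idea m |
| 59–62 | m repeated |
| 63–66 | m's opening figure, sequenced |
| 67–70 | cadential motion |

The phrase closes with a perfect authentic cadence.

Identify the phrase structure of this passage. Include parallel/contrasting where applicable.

Basic idea (bars 55–58) + its repetition (bars 59–62) form the presentation; fragmentation and cadence (mm. 63–70) form the continuation — the 16-bar whole is a sentence.

sentence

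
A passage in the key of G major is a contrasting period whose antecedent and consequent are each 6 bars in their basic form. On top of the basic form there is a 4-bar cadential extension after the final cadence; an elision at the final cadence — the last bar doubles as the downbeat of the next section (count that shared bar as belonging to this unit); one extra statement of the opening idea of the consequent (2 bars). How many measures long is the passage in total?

18 measures

Basic contrasting period: 6 + 6 = 12 bars.
12 (basic form) + 4 (cadential extension) + 2 (extra statement) = 18.
The elision shares a bar with the next section but does not change this unit's count.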